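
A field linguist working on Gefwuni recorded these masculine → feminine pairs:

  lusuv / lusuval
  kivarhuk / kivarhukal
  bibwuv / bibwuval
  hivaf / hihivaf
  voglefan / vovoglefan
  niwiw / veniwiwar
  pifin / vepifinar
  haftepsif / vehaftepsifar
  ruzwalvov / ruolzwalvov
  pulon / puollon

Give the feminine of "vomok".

voglefan and pifin both end in -n yet inflect differently (vovoglefan, vepifinar), so the final letter is not what conditions the rule; the last vowel is.
"vomok" has last vowel 'o'. The stems whose last vowel is 'o' (ruzwalvov → ruolzwalvov, pulon → puollon) insert -ol- after the first vowel.
So vomok → voolmok.

voolmok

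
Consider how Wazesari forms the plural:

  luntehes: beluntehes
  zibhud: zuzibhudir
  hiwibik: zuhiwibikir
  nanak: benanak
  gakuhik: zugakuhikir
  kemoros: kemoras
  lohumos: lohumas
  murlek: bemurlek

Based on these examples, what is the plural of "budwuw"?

lohumos and luntehes both end in -s yet inflect differently (lohumas, beluntehes), so the final letter is not what conditions the rule; the last vowel is.
"budwuw" has last vowel 'u'. The one such stem in the data (zibhud → zuzibhudir) adds zu- … -ir around the stem, so the same rule applies.
So budwuw → zubudwuwir.

zubudwuwir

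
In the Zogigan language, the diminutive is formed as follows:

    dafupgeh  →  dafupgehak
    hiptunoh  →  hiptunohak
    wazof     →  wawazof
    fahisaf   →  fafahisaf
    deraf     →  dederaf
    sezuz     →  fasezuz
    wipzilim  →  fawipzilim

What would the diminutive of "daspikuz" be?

fadaspikuz

"daspikuz" ends in -z. The one such stem in the data (sezuz → fasezuz) adds the prefix fa-, so the same rule applies.
The other patterns: stems ending in -h add -ak; stems ending in -f repeat the first consonant+vowel as a prefix.
So daspikuz → fadaspikuz.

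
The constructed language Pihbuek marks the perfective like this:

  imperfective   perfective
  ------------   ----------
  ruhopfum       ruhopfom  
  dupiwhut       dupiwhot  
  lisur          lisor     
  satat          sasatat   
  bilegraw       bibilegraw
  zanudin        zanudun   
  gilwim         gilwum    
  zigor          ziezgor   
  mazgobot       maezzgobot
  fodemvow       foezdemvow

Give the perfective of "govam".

dupiwhut and satat both end in -t yet inflect differently (dupiwhot, sasatat), so the final letter is not what conditions the rule; the last vowel is.
"govam" has last vowel 'a'. The stems whose last vowel is 'a' (satat → sasatat, bilegraw → bibilegraw) repeat the first consonant+vowel as a prefix.
The other patterns: stems whose last vowel is 'u' change the last vowel to 'o'; stems whose last vowel is 'i' change the last vowel to 'u'; stems whose last vowel is 'o' insert -ez- after the first vowel.
So govam → gogovam.

gogovam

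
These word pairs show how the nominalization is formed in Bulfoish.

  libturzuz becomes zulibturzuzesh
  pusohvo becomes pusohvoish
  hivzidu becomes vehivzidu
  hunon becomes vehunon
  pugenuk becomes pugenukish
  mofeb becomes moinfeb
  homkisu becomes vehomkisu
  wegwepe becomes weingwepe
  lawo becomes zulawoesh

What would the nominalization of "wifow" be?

wiinfow

pusohvo and lawo both end in -o yet inflect differently (pusohvoish, zulawoesh), so the final letter is not what conditions the rule; the first letter is.
"wifow" begins with w-. The one such stem in the data (wegwepe → weingwepe) inserts -in- after the first vowel (as does mofeb), so the same rule applies.
The other patterns: stems beginning with p- add -ish; stems beginning with h- add the prefix ve-; stems beginning with l- add zu- … -esh around the stem.
So wifow → wiinfow.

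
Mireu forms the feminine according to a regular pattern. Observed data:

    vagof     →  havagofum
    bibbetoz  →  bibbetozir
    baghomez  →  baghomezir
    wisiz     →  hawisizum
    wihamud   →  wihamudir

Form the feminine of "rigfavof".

rigfavofir

baghomez and wisiz both end in -z yet inflect differently (baghomezir, hawisizum), so the final letter is not what conditions the rule; the number of vowels is.
"rigfavof" has 3 vowels. The stems with 3 vowels (wihamud → wihamudir, baghomez → baghomezir, bibbetoz → bibbetozir) add -ir.
So rigfavof → rigfavofir.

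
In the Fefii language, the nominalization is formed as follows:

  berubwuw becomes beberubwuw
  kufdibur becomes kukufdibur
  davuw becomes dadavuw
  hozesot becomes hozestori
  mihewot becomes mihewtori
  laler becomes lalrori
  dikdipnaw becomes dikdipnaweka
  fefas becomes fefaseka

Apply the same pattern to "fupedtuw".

"fupedtuw" has last vowel 'u'. The stems whose last vowel is 'u' (berubwuw → beberubwuw, kufdibur → kukufdibur, davuw → dadavuw) repeat the first consonant+vowel as a prefix.
So fupedtuw → fufupedtuw.

fufupedtuw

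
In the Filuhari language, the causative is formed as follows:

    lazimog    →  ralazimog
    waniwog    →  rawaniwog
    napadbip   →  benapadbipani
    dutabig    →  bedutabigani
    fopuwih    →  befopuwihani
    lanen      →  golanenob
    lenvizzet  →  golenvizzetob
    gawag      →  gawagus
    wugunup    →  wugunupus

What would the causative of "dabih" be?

lazimog and dutabig both end in -g yet inflect differently (ralazimog, bedutabigani), so the final letter is not what conditions the rule; the last vowel is.
"dabih" has last vowel 'i'. The stems whose last vowel is 'i' (napadbip → benapadbipani, dutabig → bedutabigani, fopuwih → befopuwihani) add be- … -ani around the stem.
So dabih → bedabihani.

bedabihani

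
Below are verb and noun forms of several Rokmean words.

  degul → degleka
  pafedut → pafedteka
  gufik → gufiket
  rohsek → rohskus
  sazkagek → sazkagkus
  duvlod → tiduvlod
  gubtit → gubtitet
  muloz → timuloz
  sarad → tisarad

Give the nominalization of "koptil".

koptilet

rohsek and gufik both end in -k yet inflect differently (rohskus, gufiket), so the final letter is not what conditions the rule; the last vowel is.
"koptil" has last vowel 'i'. The stems whose last vowel is 'i' (gubtit → gubtitet, gufik → gufiket) add -et.
The other patterns: stems whose last vowel is 'e' delete the last vowel and add -us; stems whose last vowel is 'u' delete the last vowel and add -eka; stems whose last vowel is 'a' or 'o' add the prefix ti-.
So koptil → koptilet.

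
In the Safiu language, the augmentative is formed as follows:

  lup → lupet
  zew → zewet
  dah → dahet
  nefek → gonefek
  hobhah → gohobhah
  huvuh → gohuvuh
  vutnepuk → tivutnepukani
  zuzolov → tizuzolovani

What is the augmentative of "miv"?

mivet

"miv" has 1 vowel. The stems with 1 vowel (lup → lupet, zew → zewet, dah → dahet) add -et.
The other patterns: stems with 2 vowels add the prefix go-; stems with 3 vowels add ti- … -ani around the stem.
So miv → mivet.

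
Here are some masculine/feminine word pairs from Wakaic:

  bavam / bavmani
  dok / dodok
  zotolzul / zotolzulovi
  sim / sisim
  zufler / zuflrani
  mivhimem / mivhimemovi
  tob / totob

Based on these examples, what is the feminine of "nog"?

sim and bavam both end in -m yet inflect differently (sisim, bavmani), so the final letter is not what conditions the rule; the number of vowels is.
"nog" has 1 vowel. The stems with 1 vowel (sim → sisim, tob → totob, dok → dodok) repeat the first consonant+vowel as a prefix.
So nog → nonog.

nonog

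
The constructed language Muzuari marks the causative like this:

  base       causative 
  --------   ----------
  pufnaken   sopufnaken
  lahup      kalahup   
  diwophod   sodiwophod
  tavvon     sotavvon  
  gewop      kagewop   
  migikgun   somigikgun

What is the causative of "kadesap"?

lahup and migikgun both have last vowel 'u' yet inflect differently (kalahup, somigikgun), so the last vowel is not what conditions the rule; the final letter is.
"kadesap" ends in -p. The stems ending in -p (lahup → kalahup, gewop → kagewop) add the prefix ka-.
So kadesap → kakadesap.

kakadesap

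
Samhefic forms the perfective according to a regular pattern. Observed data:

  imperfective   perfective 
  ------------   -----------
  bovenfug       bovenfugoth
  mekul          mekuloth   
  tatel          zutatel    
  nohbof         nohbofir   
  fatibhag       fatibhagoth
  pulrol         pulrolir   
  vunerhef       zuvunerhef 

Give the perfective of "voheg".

mekul and pulrol both end in -l yet inflect differently (mekuloth, pulrolir), so the final letter is not what conditions the rule; the last vowel is.
"voheg" has last vowel 'e'. The stems whose last vowel is 'e' (tatel → zutatel, vunerhef → zuvunerhef) add the prefix zu-.
So voheg → zuvoheg.

zuvoheg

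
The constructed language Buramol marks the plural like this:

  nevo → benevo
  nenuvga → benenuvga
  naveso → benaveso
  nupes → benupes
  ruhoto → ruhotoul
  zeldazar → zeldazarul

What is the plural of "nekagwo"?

benekagwo

nevo and ruhoto both end in -o yet inflect differently (benevo, ruhotoul), so the final letter is not what conditions the rule; the first letter is.
"nekagwo" begins with n-. The stems beginning with n- (nevo → benevo, nenuvga → benenuvga, naveso → benaveso) add the prefix be-.
So nekagwo → benekagwo.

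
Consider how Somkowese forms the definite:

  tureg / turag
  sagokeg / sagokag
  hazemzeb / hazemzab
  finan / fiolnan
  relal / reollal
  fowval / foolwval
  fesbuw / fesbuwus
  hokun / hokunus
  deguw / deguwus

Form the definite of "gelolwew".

gelolwaw

finan and hokun both end in -n yet inflect differently (fiolnan, hokunus), so the final letter is not what conditions the rule; the last vowel is.
"gelolwew" has last vowel 'e'. The stems whose last vowel is 'e' (tureg → turag, sagokeg → sagokag, hazemzeb → hazemzab) change the last vowel to 'a'.
The other patterns: stems whose last vowel is 'a' insert -ol- after the first vowel; stems whose last vowel is 'u' add -us.
So gelolwew → gelolwaw.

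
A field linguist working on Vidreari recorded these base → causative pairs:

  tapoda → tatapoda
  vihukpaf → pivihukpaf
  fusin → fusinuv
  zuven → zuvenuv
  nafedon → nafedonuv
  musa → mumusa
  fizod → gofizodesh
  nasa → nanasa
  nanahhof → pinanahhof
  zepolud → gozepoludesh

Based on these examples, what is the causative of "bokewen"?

bokewenuv

"bokewen" ends in -n. The stems ending in -n (fusin → fusinuv, nafedon → nafedonuv, zuven → zuvenuv) add -uv.
So bokewen → bokewenuv.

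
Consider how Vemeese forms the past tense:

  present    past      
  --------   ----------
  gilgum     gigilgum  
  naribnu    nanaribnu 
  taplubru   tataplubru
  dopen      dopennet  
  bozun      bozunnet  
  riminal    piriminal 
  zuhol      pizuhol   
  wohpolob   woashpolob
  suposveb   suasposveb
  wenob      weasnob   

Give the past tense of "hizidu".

hihizidu

gilgum and bozun both have last vowel 'u' yet inflect differently (gigilgum, bozunnet), so the last vowel is not what conditions the rule; the final letter is.
"hizidu" ends in -u. The stems ending in -u (naribnu → nanaribnu, taplubru → tataplubru) repeat the first consonant+vowel as a prefix.
So hizidu → hihizidu.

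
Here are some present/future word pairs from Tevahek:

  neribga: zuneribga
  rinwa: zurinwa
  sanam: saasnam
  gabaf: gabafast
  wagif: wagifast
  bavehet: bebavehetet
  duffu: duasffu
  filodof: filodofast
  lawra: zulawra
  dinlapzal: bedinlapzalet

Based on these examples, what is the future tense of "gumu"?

guasmu

neribga and dinlapzal both have last vowel 'a' yet inflect differently (zuneribga, bedinlapzalet), so the last vowel is not what conditions the rule; the final letter is.
"gumu" ends in -u. The one such stem in the data (duffu → duasffu) inserts -as- after the first vowel (as does sanam), so the same rule applies.
The other patterns: stems ending in -a add the prefix zu-; stems ending in -l or -t add be- … -et around the stem; stems ending in -f add -ast.
So gumu → guasmu.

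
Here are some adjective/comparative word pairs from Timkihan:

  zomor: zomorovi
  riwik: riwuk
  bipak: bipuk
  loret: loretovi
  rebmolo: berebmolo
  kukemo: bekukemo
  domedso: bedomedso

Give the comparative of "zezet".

zezetovi

kukemo and zomor both have last vowel 'o' yet inflect differently (bekukemo, zomorovi), so the last vowel is not what conditions the rule; the final letter is.
"zezet" ends in -t. The one such stem in the data (loret → loretovi) adds -ovi, so the same rule applies.
The other patterns: stems ending in -o add the prefix be-; stems ending in -k change the last vowel to 'u'.
So zezet → zezetovi.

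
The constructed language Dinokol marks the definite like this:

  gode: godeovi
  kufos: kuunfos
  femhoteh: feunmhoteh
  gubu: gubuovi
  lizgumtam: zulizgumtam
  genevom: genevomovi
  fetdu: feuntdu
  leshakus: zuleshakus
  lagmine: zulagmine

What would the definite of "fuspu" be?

fuunspu

lizgumtam and genevom both end in -m yet inflect differently (zulizgumtam, genevomovi), so the final letter is not what conditions the rule; the first letter is.
"fuspu" begins with f-. The stems beginning with f- (femhoteh → feunmhoteh, fetdu → feuntdu) insert -un- after the first vowel.
So fuspu → fuunspu.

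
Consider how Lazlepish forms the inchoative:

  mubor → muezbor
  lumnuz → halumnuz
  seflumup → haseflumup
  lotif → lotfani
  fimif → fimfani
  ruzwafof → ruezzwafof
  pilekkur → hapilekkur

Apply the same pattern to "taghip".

taghpani

pilekkur and mubor both end in -r yet inflect differently (hapilekkur, muezbor), so the final letter is not what conditions the rule; the last vowel is.
"taghip" has last vowel 'i'. The stems whose last vowel is 'i' (fimif → fimfani, lotif → lotfani) delete the last vowel and add -ani.
So taghip → taghpani.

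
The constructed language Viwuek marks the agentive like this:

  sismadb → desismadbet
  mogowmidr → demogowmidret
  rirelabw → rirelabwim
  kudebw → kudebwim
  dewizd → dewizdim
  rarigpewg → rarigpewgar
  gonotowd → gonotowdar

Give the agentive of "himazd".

himazdim

"himazd" has second-to-last letter 'z'. The one such stem in the data (dewizd → dewizdim) adds -im, so the same rule applies.
The other patterns: stems whose second-to-last letter is 'd' add de- … -et around the stem; stems whose second-to-last letter is 'w' add -ar.
So himazd → himazdim.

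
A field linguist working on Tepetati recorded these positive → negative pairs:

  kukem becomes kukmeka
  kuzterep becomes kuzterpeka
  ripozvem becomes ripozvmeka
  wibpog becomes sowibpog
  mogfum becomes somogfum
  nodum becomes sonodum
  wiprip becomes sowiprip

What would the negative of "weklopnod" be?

soweklopnod

kukem and mogfum both end in -m yet inflect differently (kukmeka, somogfum), so the final letter is not what conditions the rule; the last vowel is.
"weklopnod" has last vowel 'o'. The one such stem in the data (wibpog → sowibpog) adds the prefix so-, so the same rule applies.
The other pattern: stems whose last vowel is 'e' delete the last vowel and add -eka.
So weklopnod → soweklopnod.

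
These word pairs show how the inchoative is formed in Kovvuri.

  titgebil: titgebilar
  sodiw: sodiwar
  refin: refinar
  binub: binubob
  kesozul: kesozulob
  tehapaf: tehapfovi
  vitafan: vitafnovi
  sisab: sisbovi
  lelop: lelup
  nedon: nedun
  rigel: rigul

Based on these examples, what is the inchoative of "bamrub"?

bamrubob

titgebil and kesozul both end in -l yet inflect differently (titgebilar, kesozulob), so the final letter is not what conditions the rule; the last vowel is.
"bamrub" has last vowel 'u'. The stems whose last vowel is 'u' (binub → binubob, kesozul → kesozulob) add -ob.
The other patterns: stems whose last vowel is 'i' add -ar; stems whose last vowel is 'a' delete the last vowel and add -ovi; stems whose last vowel is 'e' or 'o' change the last vowel to 'u'.
So bamrub → bamrubob.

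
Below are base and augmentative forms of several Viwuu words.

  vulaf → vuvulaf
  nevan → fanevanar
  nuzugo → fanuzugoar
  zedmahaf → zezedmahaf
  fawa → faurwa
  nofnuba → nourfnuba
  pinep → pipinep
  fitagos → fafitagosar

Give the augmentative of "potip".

popotip

fawa and vulaf both have last vowel 'a' yet inflect differently (faurwa, vuvulaf), so the last vowel is not what conditions the rule; the final letter is.
"potip" ends in -p. The one such stem in the data (pinep → pipinep) repeats the first consonant+vowel as a prefix (as do vulaf, zedmahaf), so the same rule applies.
So potip → popotip.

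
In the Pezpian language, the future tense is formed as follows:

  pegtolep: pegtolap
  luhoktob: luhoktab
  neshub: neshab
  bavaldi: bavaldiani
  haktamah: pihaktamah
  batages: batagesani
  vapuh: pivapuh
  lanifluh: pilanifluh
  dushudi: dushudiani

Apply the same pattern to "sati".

batages and pegtolep both have last vowel 'e' yet inflect differently (batagesani, pegtolap), so the last vowel is not what conditions the rule; the final letter is.
"sati" ends in -i. The stems ending in -i (dushudi → dushudiani, bavaldi → bavaldiani) add -ani.
So sati → satiani.

satiani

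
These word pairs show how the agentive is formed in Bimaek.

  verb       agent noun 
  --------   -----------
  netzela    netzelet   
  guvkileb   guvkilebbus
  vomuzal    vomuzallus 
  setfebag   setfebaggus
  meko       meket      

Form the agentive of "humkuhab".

humkuhabbus

setfebag and netzela both have last vowel 'a' yet inflect differently (setfebaggus, netzelet), so the last vowel is not what conditions the rule; whether the stem ends in a vowel or a consonant is.
"humkuhab" ends in a consonant. The stems ending in a consonant (guvkileb → guvkilebbus, setfebag → setfebaggus, vomuzal → vomuzallus) double the final consonant and add -us.
The other pattern: stems ending in a vowel drop the final letter and add -et.
So humkuhab → humkuhabbus.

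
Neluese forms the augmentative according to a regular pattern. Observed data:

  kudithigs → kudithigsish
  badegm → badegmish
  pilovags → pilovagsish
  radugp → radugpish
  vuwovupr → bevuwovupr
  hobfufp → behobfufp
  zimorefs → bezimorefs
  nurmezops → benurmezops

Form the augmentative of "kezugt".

"kezugt" has second-to-last letter 'g'. The stems whose second-to-last letter is 'g' (kudithigs → kudithigsish, badegm → badegmish, pilovags → pilovagsish) add -ish.
The other pattern: stems whose second-to-last letter is 'f' or 'p' add the prefix be-.
So kezugt → kezugtish.

kezugtish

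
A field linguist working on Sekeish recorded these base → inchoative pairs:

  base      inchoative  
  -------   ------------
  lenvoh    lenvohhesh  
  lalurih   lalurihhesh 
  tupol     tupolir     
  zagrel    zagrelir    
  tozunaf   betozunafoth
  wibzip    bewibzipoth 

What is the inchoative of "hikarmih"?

hikarmihhesh

lenvoh and tupol both have last vowel 'o' yet inflect differently (lenvohhesh, tupolir), so the last vowel is not what conditions the rule; the final letter is.
"hikarmih" ends in -h. The stems ending in -h (lenvoh → lenvohhesh, lalurih → lalurihhesh) double the final consonant and add -esh.
The other patterns: stems ending in -l add -ir; stems ending in -f or -p add be- … -oth around the stem.
So hikarmih → hikarmihhesh.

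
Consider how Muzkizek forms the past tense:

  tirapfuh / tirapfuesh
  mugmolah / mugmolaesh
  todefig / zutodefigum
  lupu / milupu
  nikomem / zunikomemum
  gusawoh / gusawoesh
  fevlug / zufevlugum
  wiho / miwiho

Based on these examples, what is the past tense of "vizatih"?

wiho and gusawoh both have last vowel 'o' yet inflect differently (miwiho, gusawoesh), so the last vowel is not what conditions the rule; the final letter is.
"vizatih" ends in -h. The stems ending in -h (mugmolah → mugmolaesh, gusawoh → gusawoesh, tirapfuh → tirapfuesh) drop the final letter and add -esh.
So vizatih → vizatiesh.

vizatiesh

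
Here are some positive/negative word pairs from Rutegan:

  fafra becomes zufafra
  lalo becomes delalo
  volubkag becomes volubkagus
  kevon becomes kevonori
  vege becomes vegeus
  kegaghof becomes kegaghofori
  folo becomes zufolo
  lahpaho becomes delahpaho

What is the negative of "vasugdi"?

"vasugdi" begins with v-. The stems beginning with v- (vege → vegeus, volubkag → volubkagus) add -us.
So vasugdi → vasugdius.

vasugdius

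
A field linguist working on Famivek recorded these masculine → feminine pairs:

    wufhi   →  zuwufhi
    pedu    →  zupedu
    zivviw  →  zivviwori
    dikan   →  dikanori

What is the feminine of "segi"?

wufhi and zivviw both have last vowel 'i' yet inflect differently (zuwufhi, zivviwori), so the last vowel is not what conditions the rule; whether the stem ends in a vowel or a consonant is.
"segi" ends in a vowel. The stems ending in a vowel (wufhi → zuwufhi, pedu → zupedu) add the prefix zu-.
So segi → zusegi.

zusegi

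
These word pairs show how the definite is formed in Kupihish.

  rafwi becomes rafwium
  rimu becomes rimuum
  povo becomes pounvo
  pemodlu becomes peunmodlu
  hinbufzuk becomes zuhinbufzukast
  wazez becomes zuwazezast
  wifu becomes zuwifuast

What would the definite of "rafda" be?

rimu and pemodlu both end in -u yet inflect differently (rimuum, peunmodlu), so the final letter is not what conditions the rule; the first letter is.
"rafda" begins with r-. The stems beginning with r- (rafwi → rafwium, rimu → rimuum) add -um.
The other patterns: stems beginning with p- insert -un- after the first vowel; stems beginning with h- or w- add zu- … -ast around the stem.
So rafda → rafdaum.

rafdaum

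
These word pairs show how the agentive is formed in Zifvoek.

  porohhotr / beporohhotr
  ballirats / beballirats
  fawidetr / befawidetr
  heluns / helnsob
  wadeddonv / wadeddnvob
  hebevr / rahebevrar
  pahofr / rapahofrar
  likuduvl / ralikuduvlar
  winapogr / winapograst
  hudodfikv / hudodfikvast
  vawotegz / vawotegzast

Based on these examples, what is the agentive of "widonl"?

widnlob

ballirats and heluns both end in -s yet inflect differently (beballirats, helnsob), so the final letter is not what conditions the rule; the second-to-last letter is.
"widonl" has second-to-last letter 'n'. The stems whose second-to-last letter is 'n' (heluns → helnsob, wadeddonv → wadeddnvob) delete the last vowel and add -ob.
So widonl → widnlob.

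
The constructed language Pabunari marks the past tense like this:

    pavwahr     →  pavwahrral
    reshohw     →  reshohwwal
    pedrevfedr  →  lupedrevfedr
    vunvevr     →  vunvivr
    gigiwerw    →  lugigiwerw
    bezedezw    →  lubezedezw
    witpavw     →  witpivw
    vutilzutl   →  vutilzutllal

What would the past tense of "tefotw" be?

vunvevr and pavwahr both end in -r yet inflect differently (vunvivr, pavwahrral), so the final letter is not what conditions the rule; the second-to-last letter is.
"tefotw" has second-to-last letter 't'. The one such stem in the data (vutilzutl → vutilzutllal) doubles the final consonant and adds -al (as do pavwahr, reshohw), so the same rule applies.
The other patterns: stems whose second-to-last letter is 'v' change the last vowel to 'i'; stems whose second-to-last letter is 'd', 'r' or 'z' add the prefix lu-.
So tefotw → tefotwwal.

tefotwwal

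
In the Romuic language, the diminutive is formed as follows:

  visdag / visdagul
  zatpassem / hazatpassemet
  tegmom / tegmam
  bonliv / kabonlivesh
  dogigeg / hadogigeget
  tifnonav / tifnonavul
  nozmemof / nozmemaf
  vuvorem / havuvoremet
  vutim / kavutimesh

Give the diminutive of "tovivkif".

katovivkifesh

tegmom and zatpassem both end in -m yet inflect differently (tegmam, hazatpassemet), so the final letter is not what conditions the rule; the last vowel is.
"tovivkif" has last vowel 'i'. The stems whose last vowel is 'i' (vutim → kavutimesh, bonliv → kabonlivesh) add ka- … -esh around the stem.
The other patterns: stems whose last vowel is 'o' change the last vowel to 'a'; stems whose last vowel is 'e' add ha- … -et around the stem; stems whose last vowel is 'a' add -ul.
So tovivkif → katovivkifesh.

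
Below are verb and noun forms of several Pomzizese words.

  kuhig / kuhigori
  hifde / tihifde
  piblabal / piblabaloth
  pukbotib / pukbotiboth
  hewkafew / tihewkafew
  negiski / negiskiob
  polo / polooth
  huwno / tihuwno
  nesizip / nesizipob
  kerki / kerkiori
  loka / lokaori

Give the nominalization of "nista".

"nista" begins with n-. The stems beginning with n- (negiski → negiskiob, nesizip → nesizipob) add -ob.
The other patterns: stems beginning with h- add the prefix ti-; stems beginning with p- add -oth; stems beginning with k- or l- add -ori.
So nista → nistaob.

nistaob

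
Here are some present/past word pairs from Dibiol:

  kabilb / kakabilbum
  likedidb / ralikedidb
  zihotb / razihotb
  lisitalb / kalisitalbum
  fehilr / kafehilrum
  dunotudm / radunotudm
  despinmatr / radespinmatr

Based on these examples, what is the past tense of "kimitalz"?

kakimitalzum

lisitalb and likedidb both end in -b yet inflect differently (kalisitalbum, ralikedidb), so the final letter is not what conditions the rule; the second-to-last letter is.
"kimitalz" has second-to-last letter 'l'. The stems whose second-to-last letter is 'l' (fehilr → kafehilrum, lisitalb → kalisitalbum, kabilb → kakabilbum) add ka- … -um around the stem.
The other pattern: stems whose second-to-last letter is 'd' or 't' add the prefix ra-.
So kimitalz → kakimitalzum.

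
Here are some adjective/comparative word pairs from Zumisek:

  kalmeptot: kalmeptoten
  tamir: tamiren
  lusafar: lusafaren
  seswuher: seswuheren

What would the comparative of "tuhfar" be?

tuhfaren

Every pair shown (kalmeptot → kalmeptoten, tamir → tamiren, lusafar → lusafaren, …) follows the same rule: add -en.
So tuhfar → tuhfaren.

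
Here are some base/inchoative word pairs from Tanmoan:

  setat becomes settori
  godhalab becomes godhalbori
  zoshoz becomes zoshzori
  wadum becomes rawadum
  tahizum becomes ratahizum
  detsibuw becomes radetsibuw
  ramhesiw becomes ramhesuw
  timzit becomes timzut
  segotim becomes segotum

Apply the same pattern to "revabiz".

detsibuw and ramhesiw both end in -w yet inflect differently (radetsibuw, ramhesuw), so the final letter is not what conditions the rule; the last vowel is.
"revabiz" has last vowel 'i'. The stems whose last vowel is 'i' (ramhesiw → ramhesuw, timzit → timzut, segotim → segotum) change the last vowel to 'u'.
So revabiz → revabuz.

revabuz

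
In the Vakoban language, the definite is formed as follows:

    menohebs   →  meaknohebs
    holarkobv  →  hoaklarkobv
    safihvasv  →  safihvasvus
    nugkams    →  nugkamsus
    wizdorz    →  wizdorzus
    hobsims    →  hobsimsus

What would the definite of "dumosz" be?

dumoszus

holarkobv and safihvasv both end in -v yet inflect differently (hoaklarkobv, safihvasvus), so the final letter is not what conditions the rule; the second-to-last letter is.
"dumosz" has second-to-last letter 's'. The one such stem in the data (safihvasv → safihvasvus) adds -us, so the same rule applies.
So dumosz → dumoszus.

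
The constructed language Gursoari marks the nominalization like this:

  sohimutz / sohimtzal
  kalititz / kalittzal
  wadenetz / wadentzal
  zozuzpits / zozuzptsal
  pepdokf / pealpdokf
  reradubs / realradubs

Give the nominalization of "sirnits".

sirntsal

zozuzpits and reradubs both end in -s yet inflect differently (zozuzptsal, realradubs), so the final letter is not what conditions the rule; the second-to-last letter is.
"sirnits" has second-to-last letter 't'. The stems whose second-to-last letter is 't' (sohimutz → sohimtzal, kalititz → kalittzal, wadenetz → wadentzal) delete the last vowel and add -al.
The other pattern: stems whose second-to-last letter is 'b' or 'k' insert -al- after the first vowel.
So sirnits → sirntsal.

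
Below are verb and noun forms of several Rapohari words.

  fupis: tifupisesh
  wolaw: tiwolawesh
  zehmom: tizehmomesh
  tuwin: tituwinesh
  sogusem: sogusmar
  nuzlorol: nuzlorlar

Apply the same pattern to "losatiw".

zehmom and sogusem both end in -m yet inflect differently (tizehmomesh, sogusmar), so the final letter is not what conditions the rule; the number of vowels is.
"losatiw" has 3 vowels. The stems with 3 vowels (sogusem → sogusmar, nuzlorol → nuzlorlar) delete the last vowel and add -ar.
So losatiw → losatwar.

losatwar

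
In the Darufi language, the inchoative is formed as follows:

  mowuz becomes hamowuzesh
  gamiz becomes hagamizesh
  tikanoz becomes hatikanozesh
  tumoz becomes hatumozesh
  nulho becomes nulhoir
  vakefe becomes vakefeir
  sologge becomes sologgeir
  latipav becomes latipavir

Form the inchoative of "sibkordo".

"sibkordo" ends in -o. The one such stem in the data (nulho → nulhoir) adds -ir, so the same rule applies.
The other pattern: stems ending in -z add ha- … -esh around the stem.
So sibkordo → sibkordoir.

sibkordoir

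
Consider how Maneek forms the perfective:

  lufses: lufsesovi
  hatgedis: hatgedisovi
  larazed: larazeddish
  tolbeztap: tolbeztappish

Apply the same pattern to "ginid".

giniddish

lufses and larazed both have last vowel 'e' yet inflect differently (lufsesovi, larazeddish), so the last vowel is not what conditions the rule; the final letter is.
"ginid" ends in -d. The one such stem in the data (larazed → larazeddish) doubles the final consonant and adds -ish (as does tolbeztap), so the same rule applies.
So ginid → giniddish.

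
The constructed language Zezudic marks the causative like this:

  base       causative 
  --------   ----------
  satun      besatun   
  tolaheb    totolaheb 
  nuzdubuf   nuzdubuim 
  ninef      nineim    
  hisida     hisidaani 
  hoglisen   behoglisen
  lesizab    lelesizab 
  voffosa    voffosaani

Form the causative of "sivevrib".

sisivevrib

hoglisen and ninef both have last vowel 'e' yet inflect differently (behoglisen, nineim), so the last vowel is not what conditions the rule; the final letter is.
"sivevrib" ends in -b. The stems ending in -b (lesizab → lelesizab, tolaheb → totolaheb) repeat the first consonant+vowel as a prefix.
The other patterns: stems ending in -n add the prefix be-; stems ending in -a add -ani; stems ending in -f drop the final letter and add -im.
So sivevrib → sisivevrib.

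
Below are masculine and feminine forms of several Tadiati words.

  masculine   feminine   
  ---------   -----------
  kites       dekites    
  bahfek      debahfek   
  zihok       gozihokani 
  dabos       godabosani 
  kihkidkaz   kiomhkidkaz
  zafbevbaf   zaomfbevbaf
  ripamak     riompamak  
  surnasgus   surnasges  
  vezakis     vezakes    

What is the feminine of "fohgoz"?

gofohgozani

bahfek and zihok both end in -k yet inflect differently (debahfek, gozihokani), so the final letter is not what conditions the rule; the last vowel is.
"fohgoz" has last vowel 'o'. The stems whose last vowel is 'o' (zihok → gozihokani, dabos → godabosani) add go- … -ani around the stem.
So fohgoz → gofohgozani.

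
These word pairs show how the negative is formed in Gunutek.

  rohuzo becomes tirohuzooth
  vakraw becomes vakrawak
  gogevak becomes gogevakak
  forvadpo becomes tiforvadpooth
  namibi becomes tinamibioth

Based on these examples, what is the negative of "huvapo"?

tihuvapooth

gogevak and rohuzo both have 3 vowels yet inflect differently (gogevakak, tirohuzooth), so the number of vowels is not what conditions the rule; whether the stem ends in a vowel or a consonant is.
"huvapo" ends in a vowel. The stems ending in a vowel (rohuzo → tirohuzooth, forvadpo → tiforvadpooth, namibi → tinamibioth) add ti- … -oth around the stem.
The other pattern: stems ending in a consonant add -ak.
So huvapo → tihuvapooth.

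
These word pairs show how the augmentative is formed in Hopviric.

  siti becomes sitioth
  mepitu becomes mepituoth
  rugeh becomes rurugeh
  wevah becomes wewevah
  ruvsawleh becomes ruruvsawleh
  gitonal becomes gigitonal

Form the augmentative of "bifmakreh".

bibifmakreh

"bifmakreh" ends in a consonant. The stems ending in a consonant (rugeh → rurugeh, wevah → wewevah, ruvsawleh → ruruvsawleh) repeat the first consonant+vowel as a prefix.
So bifmakreh → bibifmakreh.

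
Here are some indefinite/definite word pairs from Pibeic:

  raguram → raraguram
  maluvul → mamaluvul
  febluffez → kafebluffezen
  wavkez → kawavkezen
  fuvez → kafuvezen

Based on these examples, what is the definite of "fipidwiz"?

kafipidwizen

febluffez and maluvul both have 3 vowels yet inflect differently (kafebluffezen, mamaluvul), so the number of vowels is not what conditions the rule; the final letter is.
"fipidwiz" ends in -z. The stems ending in -z (wavkez → kawavkezen, febluffez → kafebluffezen, fuvez → kafuvezen) add ka- … -en around the stem.
The other pattern: stems ending in -l or -m repeat the first consonant+vowel as a prefix.
So fipidwiz → kafipidwizen.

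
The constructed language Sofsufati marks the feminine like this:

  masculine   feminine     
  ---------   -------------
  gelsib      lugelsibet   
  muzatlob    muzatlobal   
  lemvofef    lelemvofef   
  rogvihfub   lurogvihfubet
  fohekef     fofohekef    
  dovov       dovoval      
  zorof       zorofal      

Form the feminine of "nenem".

lemvofef and zorof both end in -f yet inflect differently (lelemvofef, zorofal), so the final letter is not what conditions the rule; the last vowel is.
"nenem" has last vowel 'e'. The stems whose last vowel is 'e' (lemvofef → lelemvofef, fohekef → fofohekef) repeat the first consonant+vowel as a prefix.
So nenem → nenenem.

nenenem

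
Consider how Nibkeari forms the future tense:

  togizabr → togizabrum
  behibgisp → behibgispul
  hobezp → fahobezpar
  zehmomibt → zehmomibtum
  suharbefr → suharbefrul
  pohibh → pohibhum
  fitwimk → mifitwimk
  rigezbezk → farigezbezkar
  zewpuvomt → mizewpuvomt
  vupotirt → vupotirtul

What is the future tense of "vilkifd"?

fitwimk and rigezbezk both end in -k yet inflect differently (mifitwimk, farigezbezkar), so the final letter is not what conditions the rule; the second-to-last letter is.
"vilkifd" has second-to-last letter 'f'. The one such stem in the data (suharbefr → suharbefrul) adds -ul, so the same rule applies.
So vilkifd → vilkifdul.

vilkifdul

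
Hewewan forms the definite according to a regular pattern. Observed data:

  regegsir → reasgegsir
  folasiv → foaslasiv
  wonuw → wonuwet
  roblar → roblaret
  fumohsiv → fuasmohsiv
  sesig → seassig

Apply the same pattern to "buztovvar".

buztovvaret

regegsir and roblar both end in -r yet inflect differently (reasgegsir, roblaret), so the final letter is not what conditions the rule; the last vowel is.
"buztovvar" has last vowel 'a'. The one such stem in the data (roblar → roblaret) adds -et, so the same rule applies.
The other pattern: stems whose last vowel is 'i' insert -as- after the first vowel.
So buztovvar → buztovvaret.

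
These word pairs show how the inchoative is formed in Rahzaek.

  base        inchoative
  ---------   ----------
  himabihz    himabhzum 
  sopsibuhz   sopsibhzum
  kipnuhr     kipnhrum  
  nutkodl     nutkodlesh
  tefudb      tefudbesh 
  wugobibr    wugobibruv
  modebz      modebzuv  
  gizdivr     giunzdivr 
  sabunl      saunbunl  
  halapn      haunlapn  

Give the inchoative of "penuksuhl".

kipnuhr and wugobibr both end in -r yet inflect differently (kipnhrum, wugobibruv), so the final letter is not what conditions the rule; the second-to-last letter is.
"penuksuhl" has second-to-last letter 'h'. The stems whose second-to-last letter is 'h' (himabihz → himabhzum, sopsibuhz → sopsibhzum, kipnuhr → kipnhrum) delete the last vowel and add -um.
The other patterns: stems whose second-to-last letter is 'd' add -esh; stems whose second-to-last letter is 'b' add -uv; stems whose second-to-last letter is 'n', 'p' or 'v' insert -un- after the first vowel.
So penuksuhl → penukshlum.

penukshlum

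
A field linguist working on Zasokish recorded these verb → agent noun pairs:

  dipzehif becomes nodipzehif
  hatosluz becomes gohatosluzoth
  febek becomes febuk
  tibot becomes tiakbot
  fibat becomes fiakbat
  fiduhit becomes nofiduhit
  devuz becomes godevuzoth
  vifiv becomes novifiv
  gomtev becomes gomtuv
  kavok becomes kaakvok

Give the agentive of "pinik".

nopinik

kavok and febek both end in -k yet inflect differently (kaakvok, febuk), so the final letter is not what conditions the rule; the last vowel is.
"pinik" has last vowel 'i'. The stems whose last vowel is 'i' (dipzehif → nodipzehif, fiduhit → nofiduhit, vifiv → novifiv) add the prefix no-.
The other patterns: stems whose last vowel is 'u' add go- … -oth around the stem; stems whose last vowel is 'a' or 'o' insert -ak- after the first vowel; stems whose last vowel is 'e' change the last vowel to 'u'.
So pinik → nopinik.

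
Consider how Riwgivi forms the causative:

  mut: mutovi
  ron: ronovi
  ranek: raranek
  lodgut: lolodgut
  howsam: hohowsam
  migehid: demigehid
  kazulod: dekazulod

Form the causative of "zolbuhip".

dezolbuhip

"zolbuhip" has 3 vowels. The stems with 3 vowels (migehid → demigehid, kazulod → dekazulod) add the prefix de-.
The other patterns: stems with 1 vowel add -ovi; stems with 2 vowels repeat the first consonant+vowel as a prefix.
So zolbuhip → dezolbuhip.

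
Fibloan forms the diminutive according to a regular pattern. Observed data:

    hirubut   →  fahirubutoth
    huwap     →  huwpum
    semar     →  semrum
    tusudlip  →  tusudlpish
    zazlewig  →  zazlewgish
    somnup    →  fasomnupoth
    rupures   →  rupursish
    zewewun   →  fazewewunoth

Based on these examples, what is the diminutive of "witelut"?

huwap and somnup both end in -p yet inflect differently (huwpum, fasomnupoth), so the final letter is not what conditions the rule; the last vowel is.
"witelut" has last vowel 'u'. The stems whose last vowel is 'u' (zewewun → fazewewunoth, somnup → fasomnupoth, hirubut → fahirubutoth) add fa- … -oth around the stem.
The other patterns: stems whose last vowel is 'a' delete the last vowel and add -um; stems whose last vowel is 'e' or 'i' delete the last vowel and add -ish.
So witelut → fawitelutoth.

fawitelutoth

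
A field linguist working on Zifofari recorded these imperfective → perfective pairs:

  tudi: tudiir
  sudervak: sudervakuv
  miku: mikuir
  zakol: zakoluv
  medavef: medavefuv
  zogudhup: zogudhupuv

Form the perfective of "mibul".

mibuluv

zogudhup and miku both have last vowel 'u' yet inflect differently (zogudhupuv, mikuir), so the last vowel is not what conditions the rule; whether the stem ends in a vowel or a consonant is.
"mibul" ends in a consonant. The stems ending in a consonant (sudervak → sudervakuv, zogudhup → zogudhupuv, zakol → zakoluv) add -uv.
The other pattern: stems ending in a vowel add -ir.
So mibul → mibuluv.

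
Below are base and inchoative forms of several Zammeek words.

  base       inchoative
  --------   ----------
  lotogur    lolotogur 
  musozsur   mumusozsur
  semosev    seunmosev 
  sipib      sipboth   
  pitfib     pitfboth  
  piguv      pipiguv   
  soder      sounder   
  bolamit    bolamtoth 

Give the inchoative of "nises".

"nises" has last vowel 'e'. The stems whose last vowel is 'e' (semosev → seunmosev, soder → sounder) insert -un- after the first vowel.
So nises → niunses.

niunses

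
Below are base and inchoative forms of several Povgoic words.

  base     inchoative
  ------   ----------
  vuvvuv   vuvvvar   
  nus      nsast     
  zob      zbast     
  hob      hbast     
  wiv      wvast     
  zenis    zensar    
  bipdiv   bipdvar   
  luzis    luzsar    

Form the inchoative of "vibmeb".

vibmbar

wiv and vuvvuv both end in -v yet inflect differently (wvast, vuvvvar), so the final letter is not what conditions the rule; the number of vowels is.
"vibmeb" has 2 vowels. The stems with 2 vowels (vuvvuv → vuvvvar, luzis → luzsar, zenis → zensar) delete the last vowel and add -ar.
The other pattern: stems with 1 vowel delete the last vowel and add -ast.
So vibmeb → vibmbar.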